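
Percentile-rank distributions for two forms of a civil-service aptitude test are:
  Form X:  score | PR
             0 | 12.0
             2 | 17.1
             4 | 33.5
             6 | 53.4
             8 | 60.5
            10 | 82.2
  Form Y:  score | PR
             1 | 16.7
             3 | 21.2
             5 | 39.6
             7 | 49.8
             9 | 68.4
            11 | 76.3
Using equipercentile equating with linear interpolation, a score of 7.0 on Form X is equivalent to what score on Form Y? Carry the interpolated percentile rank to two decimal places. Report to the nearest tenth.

7.8

PR of 7.0 on Form X: 53.4 + (7.0 − 6)/(8 − 6) × (60.5 − 53.4) = 56.95
On Form Y, PR 56.95 falls between score 7 (PR 49.8) and 9 (PR 68.4).
Interpolate: 7 + (56.95 − 49.8)/(68.4 − 49.8) × (9 − 7) = 7.8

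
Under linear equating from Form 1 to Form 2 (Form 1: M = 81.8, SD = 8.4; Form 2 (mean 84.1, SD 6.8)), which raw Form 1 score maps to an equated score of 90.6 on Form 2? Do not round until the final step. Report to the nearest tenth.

Invert y = (SD_Y/SD_X)(x − M_X) + M_Y:
x = (SD_X/SD_Y)(y − M_Y) + M_X = (8.4/6.8)(90.6 − 84.1) + 81.8
x = 1.235294 × 6.500 + 81.8 = 89.8

89.8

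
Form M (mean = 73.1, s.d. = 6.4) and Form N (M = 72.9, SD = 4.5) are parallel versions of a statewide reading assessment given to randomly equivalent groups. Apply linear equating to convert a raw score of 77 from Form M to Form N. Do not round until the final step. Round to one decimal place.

Linear equating: y = (SD_Y/SD_X)(x − M_X) + M_Y
y = (4.5/6.4)(77 − 73.1) + 72.9
y = 0.703125 × 3.9 + 72.9 = 2.7422 + 72.9 = 75.6

75.6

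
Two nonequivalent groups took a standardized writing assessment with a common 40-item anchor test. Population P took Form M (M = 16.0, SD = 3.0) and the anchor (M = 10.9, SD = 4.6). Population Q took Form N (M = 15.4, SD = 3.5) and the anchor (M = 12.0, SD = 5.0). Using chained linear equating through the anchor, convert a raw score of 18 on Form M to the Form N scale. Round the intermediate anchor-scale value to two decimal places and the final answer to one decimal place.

Form M → anchor (Population P): v = (4.6/3.0)(18 − 16.0) + 10.9 = 13.97
anchor → Form N (Population Q): y = (3.5/5.0)(13.97 − 12.0) + 15.4 = 16.8

16.8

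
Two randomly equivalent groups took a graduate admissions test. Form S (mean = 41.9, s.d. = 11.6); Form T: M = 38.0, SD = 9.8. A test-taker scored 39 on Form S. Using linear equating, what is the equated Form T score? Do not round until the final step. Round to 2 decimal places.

Linear equating: y = (SD_Y/SD_X)(x − M_X) + M_Y
y = (9.8/11.6)(39 − 41.9) + 38.0
y = 0.844828 × -2.9 + 38.0 = -2.4500 + 38.0 = 35.55

35.55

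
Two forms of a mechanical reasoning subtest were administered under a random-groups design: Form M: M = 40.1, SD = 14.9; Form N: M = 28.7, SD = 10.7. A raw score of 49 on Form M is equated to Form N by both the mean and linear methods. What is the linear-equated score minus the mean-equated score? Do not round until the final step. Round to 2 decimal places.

Mean-equated: 49 + (28.7 − 40.1) = 37.60
Linear-equated: (10.7/14.9)(49 − 40.1) + 28.7 = 35.091
Difference = 35.091 − 37.60 = -2.51

-2.51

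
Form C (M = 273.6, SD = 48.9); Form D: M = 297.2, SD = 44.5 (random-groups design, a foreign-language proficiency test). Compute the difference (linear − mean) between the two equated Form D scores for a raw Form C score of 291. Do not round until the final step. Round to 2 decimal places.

-1.57

Mean-equated: 291 + (297.2 − 273.6) = 314.60
Linear-equated: (44.5/48.9)(291 − 273.6) + 297.2 = 313.034
Difference = 313.034 − 314.60 = -1.57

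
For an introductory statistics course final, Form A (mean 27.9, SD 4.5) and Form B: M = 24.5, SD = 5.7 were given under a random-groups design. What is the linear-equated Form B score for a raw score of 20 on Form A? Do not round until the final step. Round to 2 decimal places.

Linear equating: y = (SD_Y/SD_X)(x − M_X) + M_Y
y = (5.7/4.5)(20 − 27.9) + 24.5
y = 1.266667 × -7.9 + 24.5 = -10.0067 + 24.5 = 14.49

14.49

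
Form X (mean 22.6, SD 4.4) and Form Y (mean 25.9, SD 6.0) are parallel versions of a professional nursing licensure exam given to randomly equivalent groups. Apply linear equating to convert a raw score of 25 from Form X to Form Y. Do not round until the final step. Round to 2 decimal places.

29.17

Linear equating: y = (SD_Y/SD_X)(x − M_X) + M_Y
y = (6.0/4.4)(25 − 22.6) + 25.9
y = 1.363636 × 2.4 + 25.9 = 3.2727 + 25.9 = 29.17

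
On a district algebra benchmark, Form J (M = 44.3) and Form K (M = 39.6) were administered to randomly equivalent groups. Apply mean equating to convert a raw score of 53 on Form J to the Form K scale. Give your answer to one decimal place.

Mean equating: y = x + (M_Y − M_X) = 53 + (39.6 − 44.3) = 48.3

48.3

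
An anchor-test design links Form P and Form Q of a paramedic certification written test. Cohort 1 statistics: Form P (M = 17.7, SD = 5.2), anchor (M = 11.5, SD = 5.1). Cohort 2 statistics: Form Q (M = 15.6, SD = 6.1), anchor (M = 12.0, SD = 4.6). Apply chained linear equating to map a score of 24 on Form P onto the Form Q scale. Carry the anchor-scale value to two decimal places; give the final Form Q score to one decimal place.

Form P → anchor (Cohort 1): v = (5.1/5.2)(24 − 17.7) + 11.5 = 17.68
anchor → Form Q (Cohort 2): y = (6.1/4.6)(17.68 − 12.0) + 15.6 = 23.1

23.1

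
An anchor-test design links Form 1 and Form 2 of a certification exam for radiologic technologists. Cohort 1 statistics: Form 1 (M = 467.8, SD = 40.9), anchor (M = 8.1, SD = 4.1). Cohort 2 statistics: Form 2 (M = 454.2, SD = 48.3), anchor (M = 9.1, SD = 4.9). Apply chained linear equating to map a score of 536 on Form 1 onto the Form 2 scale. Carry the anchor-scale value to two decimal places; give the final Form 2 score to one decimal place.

Form 1 → anchor (Cohort 1): v = (4.1/40.9)(536 − 467.8) + 8.1 = 14.94
anchor → Form 2 (Cohort 2): y = (48.3/4.9)(14.94 − 9.1) + 454.2 = 511.8

511.8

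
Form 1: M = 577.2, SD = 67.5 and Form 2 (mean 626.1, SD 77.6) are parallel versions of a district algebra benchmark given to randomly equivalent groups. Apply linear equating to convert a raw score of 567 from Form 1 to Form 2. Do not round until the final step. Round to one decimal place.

614.4

Linear equating: y = (SD_Y/SD_X)(x − M_X) + M_Y
y = (77.6/67.5)(567 − 577.2) + 626.1
y = 1.149630 × -10.2 + 626.1 = -11.7262 + 626.1 = 614.4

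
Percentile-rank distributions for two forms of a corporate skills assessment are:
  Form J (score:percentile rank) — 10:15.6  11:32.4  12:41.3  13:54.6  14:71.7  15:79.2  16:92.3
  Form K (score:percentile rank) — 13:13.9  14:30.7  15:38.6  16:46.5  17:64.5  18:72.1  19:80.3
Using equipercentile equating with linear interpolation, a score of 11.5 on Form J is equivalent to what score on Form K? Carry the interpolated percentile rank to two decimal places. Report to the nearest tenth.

14.8

PR of 11.5 on Form J: 32.4 + (11.5 − 11)/(12 − 11) × (41.3 − 32.4) = 36.85
On Form K, PR 36.85 falls between score 14 (PR 30.7) and 15 (PR 38.6).
Interpolate: 14 + (36.85 − 30.7)/(38.6 − 30.7) × (15 − 14) = 14.8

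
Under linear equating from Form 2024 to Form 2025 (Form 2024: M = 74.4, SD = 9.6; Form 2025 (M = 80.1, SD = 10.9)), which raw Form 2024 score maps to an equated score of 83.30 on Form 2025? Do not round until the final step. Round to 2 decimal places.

77.22

Invert y = (SD_Y/SD_X)(x − M_X) + M_Y:
x = (SD_X/SD_Y)(y − M_Y) + M_X = (9.6/10.9)(83.30 − 80.1) + 74.4
x = 0.880734 × 3.200 + 74.4 = 77.22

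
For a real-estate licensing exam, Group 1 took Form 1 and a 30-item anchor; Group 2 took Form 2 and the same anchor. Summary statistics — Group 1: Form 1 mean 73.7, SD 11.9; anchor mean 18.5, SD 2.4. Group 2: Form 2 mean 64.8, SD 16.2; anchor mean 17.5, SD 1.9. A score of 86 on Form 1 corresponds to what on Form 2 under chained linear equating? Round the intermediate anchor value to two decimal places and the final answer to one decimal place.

Form 1 → anchor (Group 1): v = (2.4/11.9)(86 − 73.7) + 18.5 = 20.98
anchor → Form 2 (Group 2): y = (16.2/1.9)(20.98 − 17.5) + 64.8 = 94.5

94.5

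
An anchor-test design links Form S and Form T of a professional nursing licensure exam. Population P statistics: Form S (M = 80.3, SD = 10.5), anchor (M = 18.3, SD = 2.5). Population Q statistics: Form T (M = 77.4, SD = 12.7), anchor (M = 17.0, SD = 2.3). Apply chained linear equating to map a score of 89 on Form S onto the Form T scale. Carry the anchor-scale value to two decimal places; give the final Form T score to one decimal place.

96.0

Form S → anchor (Population P): v = (2.5/10.5)(89 − 80.3) + 18.3 = 20.37
anchor → Form T (Population Q): y = (12.7/2.3)(20.37 − 17.0) + 77.4 = 96.0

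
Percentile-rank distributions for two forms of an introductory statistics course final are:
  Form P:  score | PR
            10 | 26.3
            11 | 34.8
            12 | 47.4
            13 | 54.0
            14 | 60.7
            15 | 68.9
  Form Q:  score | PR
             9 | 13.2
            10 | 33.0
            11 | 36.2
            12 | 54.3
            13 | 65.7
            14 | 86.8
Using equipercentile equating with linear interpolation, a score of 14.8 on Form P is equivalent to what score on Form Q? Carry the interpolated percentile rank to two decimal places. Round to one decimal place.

PR of 14.8 on Form P: 60.7 + (14.8 − 14)/(15 − 14) × (68.9 − 60.7) = 67.26
On Form Q, PR 67.26 falls between score 13 (PR 65.7) and 14 (PR 86.8).
Interpolate: 13 + (67.26 − 65.7)/(86.8 − 65.7) × (14 − 13) = 13.1

13.1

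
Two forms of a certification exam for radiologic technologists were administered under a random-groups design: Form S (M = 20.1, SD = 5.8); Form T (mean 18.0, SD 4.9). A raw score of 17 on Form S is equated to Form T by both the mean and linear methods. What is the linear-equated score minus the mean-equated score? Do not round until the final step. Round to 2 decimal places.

Mean-equated: 17 + (18.0 − 20.1) = 14.90
Linear-equated: (4.9/5.8)(17 − 20.1) + 18.0 = 15.381
Difference = 15.381 − 14.90 = 0.48

0.48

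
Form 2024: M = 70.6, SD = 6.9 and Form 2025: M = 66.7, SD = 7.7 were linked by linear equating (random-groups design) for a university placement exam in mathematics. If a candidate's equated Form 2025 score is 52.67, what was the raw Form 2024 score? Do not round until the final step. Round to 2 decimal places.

Invert y = (SD_Y/SD_X)(x − M_X) + M_Y:
x = (SD_X/SD_Y)(y − M_Y) + M_X = (6.9/7.7)(52.67 − 66.7) + 70.6
x = 0.896104 × -14.030 + 70.6 = 58.03

58.03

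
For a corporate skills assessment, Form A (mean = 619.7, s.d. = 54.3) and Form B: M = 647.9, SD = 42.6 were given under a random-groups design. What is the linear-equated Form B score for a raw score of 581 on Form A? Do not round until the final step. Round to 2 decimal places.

Linear equating: y = (SD_Y/SD_X)(x − M_X) + M_Y
y = (42.6/54.3)(581 − 619.7) + 647.9
y = 0.784530 × -38.7 + 647.9 = -30.3613 + 647.9 = 617.54

617.54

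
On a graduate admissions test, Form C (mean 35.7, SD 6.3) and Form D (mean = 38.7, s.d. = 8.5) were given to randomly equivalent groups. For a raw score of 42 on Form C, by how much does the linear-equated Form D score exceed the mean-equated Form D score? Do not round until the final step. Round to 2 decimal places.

Mean-equated: 42 + (38.7 − 35.7) = 45.00
Linear-equated: (8.5/6.3)(42 − 35.7) + 38.7 = 47.200
Difference = 47.200 − 45.00 = 2.20

2.20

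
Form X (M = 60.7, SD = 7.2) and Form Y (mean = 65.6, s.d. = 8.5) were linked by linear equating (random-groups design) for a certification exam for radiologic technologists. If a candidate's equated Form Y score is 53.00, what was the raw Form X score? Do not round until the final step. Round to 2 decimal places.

50.03

Invert y = (SD_Y/SD_X)(x − M_X) + M_Y:
x = (SD_X/SD_Y)(y − M_Y) + M_X = (7.2/8.5)(53.00 − 65.6) + 60.7
x = 0.847059 × -12.600 + 60.7 = 50.03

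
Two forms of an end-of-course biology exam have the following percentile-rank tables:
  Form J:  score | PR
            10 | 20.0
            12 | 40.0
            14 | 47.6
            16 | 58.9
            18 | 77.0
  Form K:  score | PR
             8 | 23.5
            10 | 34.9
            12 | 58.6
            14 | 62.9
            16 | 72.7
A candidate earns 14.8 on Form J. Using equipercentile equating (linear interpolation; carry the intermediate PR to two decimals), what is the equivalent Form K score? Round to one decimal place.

PR of 14.8 on Form J: 47.6 + (14.8 − 14)/(16 − 14) × (58.9 − 47.6) = 52.12
On Form K, PR 52.12 falls between score 10 (PR 34.9) and 12 (PR 58.6).
Interpolate: 10 + (52.12 − 34.9)/(58.6 − 34.9) × (12 − 10) = 11.5

11.5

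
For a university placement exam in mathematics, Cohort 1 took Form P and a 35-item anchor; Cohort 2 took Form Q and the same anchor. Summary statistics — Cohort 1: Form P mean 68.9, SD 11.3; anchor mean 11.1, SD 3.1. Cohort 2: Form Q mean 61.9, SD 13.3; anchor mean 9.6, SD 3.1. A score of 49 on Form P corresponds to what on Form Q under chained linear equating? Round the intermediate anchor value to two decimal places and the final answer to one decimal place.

44.9

Form P → anchor (Cohort 1): v = (3.1/11.3)(49 − 68.9) + 11.1 = 5.64
anchor → Form Q (Cohort 2): y = (13.3/3.1)(5.64 − 9.6) + 61.9 = 44.9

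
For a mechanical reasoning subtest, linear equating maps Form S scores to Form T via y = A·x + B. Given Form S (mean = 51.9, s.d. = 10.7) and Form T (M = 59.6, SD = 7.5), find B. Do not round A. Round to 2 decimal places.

A = SD_Y / SD_X = 7.5 / 10.7 = 0.700935
B = M_Y − A·M_X = 59.6 − 0.700935 × 51.9 = 23.22

23.22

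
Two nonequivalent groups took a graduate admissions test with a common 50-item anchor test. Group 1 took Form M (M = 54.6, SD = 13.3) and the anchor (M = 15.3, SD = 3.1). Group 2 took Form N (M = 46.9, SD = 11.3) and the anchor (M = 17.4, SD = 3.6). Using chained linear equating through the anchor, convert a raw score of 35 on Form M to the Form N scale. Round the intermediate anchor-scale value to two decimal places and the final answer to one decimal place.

26.0

Form M → anchor (Group 1): v = (3.1/13.3)(35 − 54.6) + 15.3 = 10.73
anchor → Form N (Group 2): y = (11.3/3.6)(10.73 − 17.4) + 46.9 = 26.0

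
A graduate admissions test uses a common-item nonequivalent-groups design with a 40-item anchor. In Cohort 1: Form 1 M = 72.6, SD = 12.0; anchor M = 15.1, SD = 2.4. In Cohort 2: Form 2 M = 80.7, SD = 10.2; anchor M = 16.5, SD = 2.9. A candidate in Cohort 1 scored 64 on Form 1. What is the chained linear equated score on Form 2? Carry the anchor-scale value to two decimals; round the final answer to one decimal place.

Form 1 → anchor (Cohort 1): v = (2.4/12.0)(64 − 72.6) + 15.1 = 13.38
anchor → Form 2 (Cohort 2): y = (10.2/2.9)(13.38 − 16.5) + 80.7 = 69.7

69.7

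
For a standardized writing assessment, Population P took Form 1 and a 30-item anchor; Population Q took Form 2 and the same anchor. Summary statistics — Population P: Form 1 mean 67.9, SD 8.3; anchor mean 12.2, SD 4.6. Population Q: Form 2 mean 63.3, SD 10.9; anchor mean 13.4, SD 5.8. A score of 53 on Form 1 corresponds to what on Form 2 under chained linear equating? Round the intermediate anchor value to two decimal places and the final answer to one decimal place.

Form 1 → anchor (Population P): v = (4.6/8.3)(53 − 67.9) + 12.2 = 3.94
anchor → Form 2 (Population Q): y = (10.9/5.8)(3.94 − 13.4) + 63.3 = 45.5

45.5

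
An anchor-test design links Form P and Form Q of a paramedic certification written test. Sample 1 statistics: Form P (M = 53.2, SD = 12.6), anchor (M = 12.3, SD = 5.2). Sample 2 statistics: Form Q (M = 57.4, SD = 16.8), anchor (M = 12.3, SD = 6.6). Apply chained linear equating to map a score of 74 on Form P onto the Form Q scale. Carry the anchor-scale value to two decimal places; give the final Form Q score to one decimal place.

Form P → anchor (Sample 1): v = (5.2/12.6)(74 − 53.2) + 12.3 = 20.88
anchor → Form Q (Sample 2): y = (16.8/6.6)(20.88 − 12.3) + 57.4 = 79.2

79.2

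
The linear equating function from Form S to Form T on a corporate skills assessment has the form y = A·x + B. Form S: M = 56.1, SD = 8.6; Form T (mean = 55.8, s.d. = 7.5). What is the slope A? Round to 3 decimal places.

A = SD_Y / SD_X = 7.5 / 8.6 = 0.872

0.872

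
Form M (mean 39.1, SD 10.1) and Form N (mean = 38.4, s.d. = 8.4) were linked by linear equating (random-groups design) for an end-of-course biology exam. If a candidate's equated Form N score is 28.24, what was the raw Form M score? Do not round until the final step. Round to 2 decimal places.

26.88

Invert y = (SD_Y/SD_X)(x − M_X) + M_Y:
x = (SD_X/SD_Y)(y − M_Y) + M_X = (10.1/8.4)(28.24 − 38.4) + 39.1
x = 1.202381 × -10.160 + 39.1 = 26.88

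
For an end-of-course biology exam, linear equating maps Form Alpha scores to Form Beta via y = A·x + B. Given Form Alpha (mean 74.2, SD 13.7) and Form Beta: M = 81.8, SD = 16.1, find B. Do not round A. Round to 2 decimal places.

A = SD_Y / SD_X = 16.1 / 13.7 = 1.175182
B = M_Y − A·M_X = 81.8 − 1.175182 × 74.2 = -5.40

-5.40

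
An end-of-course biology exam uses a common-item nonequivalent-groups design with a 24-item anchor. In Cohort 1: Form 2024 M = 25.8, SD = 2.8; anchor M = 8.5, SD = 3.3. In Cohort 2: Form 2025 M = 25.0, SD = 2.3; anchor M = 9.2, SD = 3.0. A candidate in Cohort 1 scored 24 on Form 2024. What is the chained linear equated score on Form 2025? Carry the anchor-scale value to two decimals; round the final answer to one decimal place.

Form 2024 → anchor (Cohort 1): v = (3.3/2.8)(24 − 25.8) + 8.5 = 6.38
anchor → Form 2025 (Cohort 2): y = (2.3/3.0)(6.38 − 9.2) + 25.0 = 22.8

22.8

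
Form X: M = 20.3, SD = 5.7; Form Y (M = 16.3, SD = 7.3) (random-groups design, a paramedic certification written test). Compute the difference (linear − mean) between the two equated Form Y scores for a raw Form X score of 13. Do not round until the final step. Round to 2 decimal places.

Mean-equated: 13 + (16.3 − 20.3) = 9.00
Linear-equated: (7.3/5.7)(13 − 20.3) + 16.3 = 6.951
Difference = 6.951 − 9.00 = -2.05

-2.05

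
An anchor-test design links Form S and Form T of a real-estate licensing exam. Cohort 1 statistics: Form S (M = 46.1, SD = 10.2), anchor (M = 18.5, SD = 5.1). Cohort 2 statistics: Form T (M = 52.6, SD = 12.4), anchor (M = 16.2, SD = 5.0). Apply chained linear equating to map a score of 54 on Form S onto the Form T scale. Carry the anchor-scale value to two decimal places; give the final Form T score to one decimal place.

Form S → anchor (Cohort 1): v = (5.1/10.2)(54 − 46.1) + 18.5 = 22.45
anchor → Form T (Cohort 2): y = (12.4/5.0)(22.45 − 16.2) + 52.6 = 68.1

68.1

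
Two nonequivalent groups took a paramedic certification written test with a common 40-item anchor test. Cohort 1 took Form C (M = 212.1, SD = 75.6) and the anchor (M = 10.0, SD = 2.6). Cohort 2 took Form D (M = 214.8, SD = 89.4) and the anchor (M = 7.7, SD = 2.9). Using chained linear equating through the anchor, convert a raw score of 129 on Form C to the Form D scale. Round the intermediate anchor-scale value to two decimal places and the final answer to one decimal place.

Form C → anchor (Cohort 1): v = (2.6/75.6)(129 − 212.1) + 10.0 = 7.14
anchor → Form D (Cohort 2): y = (89.4/2.9)(7.14 − 7.7) + 214.8 = 197.5

197.5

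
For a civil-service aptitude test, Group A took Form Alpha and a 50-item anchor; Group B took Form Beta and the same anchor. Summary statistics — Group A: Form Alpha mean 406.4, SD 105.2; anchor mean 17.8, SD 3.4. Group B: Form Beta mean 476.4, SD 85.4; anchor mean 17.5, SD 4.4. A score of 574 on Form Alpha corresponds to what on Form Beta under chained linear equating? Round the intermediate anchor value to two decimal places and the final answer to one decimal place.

Form Alpha → anchor (Group A): v = (3.4/105.2)(574 − 406.4) + 17.8 = 23.22
anchor → Form Beta (Group B): y = (85.4/4.4)(23.22 − 17.5) + 476.4 = 587.4

587.4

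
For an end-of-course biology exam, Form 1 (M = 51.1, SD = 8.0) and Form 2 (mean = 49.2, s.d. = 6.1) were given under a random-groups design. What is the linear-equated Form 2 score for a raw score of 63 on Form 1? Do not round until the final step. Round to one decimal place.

Linear equating: y = (SD_Y/SD_X)(x − M_X) + M_Y
y = (6.1/8.0)(63 − 51.1) + 49.2
y = 0.762500 × 11.9 + 49.2 = 9.0737 + 49.2 = 58.3

58.3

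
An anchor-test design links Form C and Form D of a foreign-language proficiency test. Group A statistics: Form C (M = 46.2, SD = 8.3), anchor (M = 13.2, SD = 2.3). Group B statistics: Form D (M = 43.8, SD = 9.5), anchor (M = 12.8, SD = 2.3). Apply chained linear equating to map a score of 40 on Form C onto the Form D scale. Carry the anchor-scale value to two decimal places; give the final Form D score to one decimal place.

38.3

Form C → anchor (Group A): v = (2.3/8.3)(40 − 46.2) + 13.2 = 11.48
anchor → Form D (Group B): y = (9.5/2.3)(11.48 − 12.8) + 43.8 = 38.3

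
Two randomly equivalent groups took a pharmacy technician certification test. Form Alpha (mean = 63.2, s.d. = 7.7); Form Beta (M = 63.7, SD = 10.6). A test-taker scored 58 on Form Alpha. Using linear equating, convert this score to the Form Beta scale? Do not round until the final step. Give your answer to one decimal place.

56.5

Linear equating: y = (SD_Y/SD_X)(x − M_X) + M_Y
y = (10.6/7.7)(58 − 63.2) + 63.7
y = 1.376623 × -5.2 + 63.7 = -7.1584 + 63.7 = 56.5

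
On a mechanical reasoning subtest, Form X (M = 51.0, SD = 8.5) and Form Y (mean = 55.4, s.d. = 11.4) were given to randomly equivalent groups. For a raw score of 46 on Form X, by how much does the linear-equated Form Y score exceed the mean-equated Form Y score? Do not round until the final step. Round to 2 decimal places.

-1.71

Mean-equated: 46 + (55.4 − 51.0) = 50.40
Linear-equated: (11.4/8.5)(46 − 51.0) + 55.4 = 48.694
Difference = 48.694 − 50.40 = -1.71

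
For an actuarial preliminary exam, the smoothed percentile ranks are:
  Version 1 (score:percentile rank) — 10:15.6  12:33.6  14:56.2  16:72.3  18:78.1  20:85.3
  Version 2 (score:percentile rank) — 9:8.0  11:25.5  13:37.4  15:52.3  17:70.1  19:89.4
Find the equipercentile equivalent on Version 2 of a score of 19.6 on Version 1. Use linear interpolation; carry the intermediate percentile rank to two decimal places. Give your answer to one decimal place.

PR of 19.6 on Version 1: 78.1 + (19.6 − 18)/(20 − 18) × (85.3 − 78.1) = 83.86
On Version 2, PR 83.86 falls between score 17 (PR 70.1) and 19 (PR 89.4).
Interpolate: 17 + (83.86 − 70.1)/(89.4 − 70.1) × (19 − 17) = 18.4

18.4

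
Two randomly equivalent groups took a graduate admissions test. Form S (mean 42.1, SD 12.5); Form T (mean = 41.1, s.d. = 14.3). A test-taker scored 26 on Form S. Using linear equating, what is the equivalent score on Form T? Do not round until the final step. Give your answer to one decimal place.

Linear equating: y = (SD_Y/SD_X)(x − M_X) + M_Y
y = (14.3/12.5)(26 − 42.1) + 41.1
y = 1.144000 × -16.1 + 41.1 = -18.4184 + 41.1 = 22.7

22.7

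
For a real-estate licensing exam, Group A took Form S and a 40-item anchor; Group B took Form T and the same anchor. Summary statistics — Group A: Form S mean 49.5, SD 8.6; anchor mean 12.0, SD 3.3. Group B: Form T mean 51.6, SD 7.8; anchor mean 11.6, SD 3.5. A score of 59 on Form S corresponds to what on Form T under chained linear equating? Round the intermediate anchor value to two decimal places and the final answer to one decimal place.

60.6

Form S → anchor (Group A): v = (3.3/8.6)(59 − 49.5) + 12.0 = 15.65
anchor → Form T (Group B): y = (7.8/3.5)(15.65 − 11.6) + 51.6 = 60.6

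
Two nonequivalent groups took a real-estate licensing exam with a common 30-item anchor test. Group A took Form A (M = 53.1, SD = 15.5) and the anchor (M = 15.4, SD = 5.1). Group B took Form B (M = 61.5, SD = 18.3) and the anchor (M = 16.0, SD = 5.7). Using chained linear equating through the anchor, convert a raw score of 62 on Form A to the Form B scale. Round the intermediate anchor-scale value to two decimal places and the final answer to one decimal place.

Form A → anchor (Group A): v = (5.1/15.5)(62 − 53.1) + 15.4 = 18.33
anchor → Form B (Group B): y = (18.3/5.7)(18.33 − 16.0) + 61.5 = 69.0

69.0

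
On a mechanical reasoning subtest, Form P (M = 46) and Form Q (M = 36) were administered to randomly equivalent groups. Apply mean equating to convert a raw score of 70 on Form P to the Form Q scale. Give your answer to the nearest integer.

60

Mean equating: y = x + (M_Y − M_X) = 70 + (36 − 46) = 60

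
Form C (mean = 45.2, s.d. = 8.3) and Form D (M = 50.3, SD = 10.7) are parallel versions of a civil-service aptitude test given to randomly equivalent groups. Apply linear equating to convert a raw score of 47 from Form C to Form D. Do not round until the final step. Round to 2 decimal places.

Linear equating: y = (SD_Y/SD_X)(x − M_X) + M_Y
y = (10.7/8.3)(47 − 45.2) + 50.3
y = 1.289157 × 1.8 + 50.3 = 2.3205 + 50.3 = 52.62

52.62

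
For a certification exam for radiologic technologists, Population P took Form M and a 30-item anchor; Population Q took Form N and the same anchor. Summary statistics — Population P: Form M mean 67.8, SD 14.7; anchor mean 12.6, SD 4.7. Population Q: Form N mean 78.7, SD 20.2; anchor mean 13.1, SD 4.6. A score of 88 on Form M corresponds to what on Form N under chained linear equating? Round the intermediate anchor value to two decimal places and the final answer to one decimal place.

104.9

Form M → anchor (Population P): v = (4.7/14.7)(88 − 67.8) + 12.6 = 19.06
anchor → Form N (Population Q): y = (20.2/4.6)(19.06 − 13.1) + 78.7 = 104.9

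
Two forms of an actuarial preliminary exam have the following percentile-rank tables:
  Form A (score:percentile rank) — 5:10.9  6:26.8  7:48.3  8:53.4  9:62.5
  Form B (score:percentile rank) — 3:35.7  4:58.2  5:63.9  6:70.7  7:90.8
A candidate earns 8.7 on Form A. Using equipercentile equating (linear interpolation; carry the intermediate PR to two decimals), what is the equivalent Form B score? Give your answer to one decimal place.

4.3

PR of 8.7 on Form A: 53.4 + (8.7 − 8)/(9 − 8) × (62.5 − 53.4) = 59.77
On Form B, PR 59.77 falls between score 4 (PR 58.2) and 5 (PR 63.9).
Interpolate: 4 + (59.77 − 58.2)/(63.9 − 58.2) × (5 − 4) = 4.3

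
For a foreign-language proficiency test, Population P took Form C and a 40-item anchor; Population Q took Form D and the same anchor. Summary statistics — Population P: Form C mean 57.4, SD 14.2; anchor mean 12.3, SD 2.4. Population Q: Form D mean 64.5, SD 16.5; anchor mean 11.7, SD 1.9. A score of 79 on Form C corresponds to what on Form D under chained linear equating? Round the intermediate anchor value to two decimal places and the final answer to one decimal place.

101.4

Form C → anchor (Population P): v = (2.4/14.2)(79 − 57.4) + 12.3 = 15.95
anchor → Form D (Population Q): y = (16.5/1.9)(15.95 − 11.7) + 64.5 = 101.4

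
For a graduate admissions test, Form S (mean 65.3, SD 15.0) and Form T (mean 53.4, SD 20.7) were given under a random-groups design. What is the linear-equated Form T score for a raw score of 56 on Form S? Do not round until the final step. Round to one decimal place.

40.6

Linear equating: y = (SD_Y/SD_X)(x − M_X) + M_Y
y = (20.7/15.0)(56 − 65.3) + 53.4
y = 1.380000 × -9.3 + 53.4 = -12.8340 + 53.4 = 40.6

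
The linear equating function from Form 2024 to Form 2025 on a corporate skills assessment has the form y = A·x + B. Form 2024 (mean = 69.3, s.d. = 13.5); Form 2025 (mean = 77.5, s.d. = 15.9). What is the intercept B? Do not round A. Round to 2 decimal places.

A = SD_Y / SD_X = 15.9 / 13.5 = 1.177778
B = M_Y − A·M_X = 77.5 − 1.177778 × 69.3 = -4.12

-4.12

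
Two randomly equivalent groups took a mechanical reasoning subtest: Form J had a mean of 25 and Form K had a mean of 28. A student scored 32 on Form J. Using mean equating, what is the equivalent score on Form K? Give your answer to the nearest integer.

Mean equating: y = x + (M_Y − M_X) = 32 + (28 − 25) = 35

35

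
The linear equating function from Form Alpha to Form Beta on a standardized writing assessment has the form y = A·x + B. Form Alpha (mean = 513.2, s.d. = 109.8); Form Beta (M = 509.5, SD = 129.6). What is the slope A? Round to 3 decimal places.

A = SD_Y / SD_X = 129.6 / 109.8 = 1.180

1.180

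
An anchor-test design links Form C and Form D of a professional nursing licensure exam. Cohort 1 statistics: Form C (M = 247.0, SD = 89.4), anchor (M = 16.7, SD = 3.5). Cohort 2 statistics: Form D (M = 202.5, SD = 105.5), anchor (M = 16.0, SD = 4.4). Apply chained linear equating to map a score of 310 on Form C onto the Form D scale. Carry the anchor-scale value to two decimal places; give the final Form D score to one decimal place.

278.5

Form C → anchor (Cohort 1): v = (3.5/89.4)(310 − 247.0) + 16.7 = 19.17
anchor → Form D (Cohort 2): y = (105.5/4.4)(19.17 − 16.0) + 202.5 = 278.5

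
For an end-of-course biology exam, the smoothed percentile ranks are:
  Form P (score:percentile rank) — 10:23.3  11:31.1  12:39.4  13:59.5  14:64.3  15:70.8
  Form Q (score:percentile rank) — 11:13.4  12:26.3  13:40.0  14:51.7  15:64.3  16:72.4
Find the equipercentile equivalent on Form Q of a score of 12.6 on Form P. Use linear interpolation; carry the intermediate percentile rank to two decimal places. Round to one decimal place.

14.0

PR of 12.6 on Form P: 39.4 + (12.6 − 12)/(13 − 12) × (59.5 − 39.4) = 51.46
On Form Q, PR 51.46 falls between score 13 (PR 40.0) and 14 (PR 51.7).
Interpolate: 13 + (51.46 − 40.0)/(51.7 − 40.0) × (14 − 13) = 14.0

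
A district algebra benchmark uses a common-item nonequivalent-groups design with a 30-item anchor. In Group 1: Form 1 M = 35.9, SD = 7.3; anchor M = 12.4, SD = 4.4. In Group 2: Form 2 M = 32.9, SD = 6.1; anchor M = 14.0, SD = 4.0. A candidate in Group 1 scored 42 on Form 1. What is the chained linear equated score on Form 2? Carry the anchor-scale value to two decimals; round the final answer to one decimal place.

36.1

Form 1 → anchor (Group 1): v = (4.4/7.3)(42 − 35.9) + 12.4 = 16.08
anchor → Form 2 (Group 2): y = (6.1/4.0)(16.08 − 14.0) + 32.9 = 36.1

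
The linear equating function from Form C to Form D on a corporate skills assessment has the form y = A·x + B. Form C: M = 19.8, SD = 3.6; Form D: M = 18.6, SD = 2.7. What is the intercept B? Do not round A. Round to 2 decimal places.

A = SD_Y / SD_X = 2.7 / 3.6 = 0.750000
B = M_Y − A·M_X = 18.6 − 0.750000 × 19.8 = 3.75

3.75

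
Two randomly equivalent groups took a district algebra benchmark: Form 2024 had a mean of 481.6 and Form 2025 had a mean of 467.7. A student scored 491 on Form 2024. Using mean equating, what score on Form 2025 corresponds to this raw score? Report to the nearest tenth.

Mean equating: y = x + (M_Y − M_X) = 491 + (467.7 − 481.6) = 477.1

477.1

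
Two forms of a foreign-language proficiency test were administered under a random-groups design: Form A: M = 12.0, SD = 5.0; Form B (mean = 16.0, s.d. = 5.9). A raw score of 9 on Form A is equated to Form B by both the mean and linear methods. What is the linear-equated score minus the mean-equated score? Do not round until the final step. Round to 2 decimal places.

Mean-equated: 9 + (16.0 − 12.0) = 13.00
Linear-equated: (5.9/5.0)(9 − 12.0) + 16.0 = 12.460
Difference = 12.460 − 13.00 = -0.54

-0.54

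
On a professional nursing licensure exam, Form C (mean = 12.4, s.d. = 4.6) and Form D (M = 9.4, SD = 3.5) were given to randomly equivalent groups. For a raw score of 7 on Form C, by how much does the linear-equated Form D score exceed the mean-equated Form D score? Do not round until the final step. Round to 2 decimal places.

1.29

Mean-equated: 7 + (9.4 − 12.4) = 4.00
Linear-equated: (3.5/4.6)(7 − 12.4) + 9.4 = 5.291
Difference = 5.291 − 4.00 = 1.29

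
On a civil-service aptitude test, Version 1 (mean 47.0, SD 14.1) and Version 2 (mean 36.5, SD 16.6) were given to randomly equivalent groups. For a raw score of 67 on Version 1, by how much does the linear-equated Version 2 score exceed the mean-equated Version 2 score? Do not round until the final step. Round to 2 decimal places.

3.55

Mean-equated: 67 + (36.5 − 47.0) = 56.50
Linear-equated: (16.6/14.1)(67 − 47.0) + 36.5 = 60.046
Difference = 60.046 − 56.50 = 3.55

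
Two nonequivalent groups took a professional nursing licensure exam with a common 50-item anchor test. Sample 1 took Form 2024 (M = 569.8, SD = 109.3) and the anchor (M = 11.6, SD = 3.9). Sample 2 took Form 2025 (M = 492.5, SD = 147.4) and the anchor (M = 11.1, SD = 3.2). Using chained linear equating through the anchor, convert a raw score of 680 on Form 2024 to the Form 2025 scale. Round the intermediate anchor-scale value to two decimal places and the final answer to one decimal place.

Form 2024 → anchor (Sample 1): v = (3.9/109.3)(680 − 569.8) + 11.6 = 15.53
anchor → Form 2025 (Sample 2): y = (147.4/3.2)(15.53 − 11.1) + 492.5 = 696.6

696.6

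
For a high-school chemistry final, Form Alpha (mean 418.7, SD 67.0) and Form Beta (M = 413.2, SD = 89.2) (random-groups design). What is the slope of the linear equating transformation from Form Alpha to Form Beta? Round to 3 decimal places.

A = SD_Y / SD_X = 89.2 / 67.0 = 1.331

1.331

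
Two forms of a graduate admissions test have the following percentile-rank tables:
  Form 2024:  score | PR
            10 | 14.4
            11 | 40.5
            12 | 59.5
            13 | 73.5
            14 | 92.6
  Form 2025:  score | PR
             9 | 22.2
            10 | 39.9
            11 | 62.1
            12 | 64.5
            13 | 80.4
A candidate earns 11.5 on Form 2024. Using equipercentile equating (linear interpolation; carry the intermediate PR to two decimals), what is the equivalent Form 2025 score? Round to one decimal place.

10.5

PR of 11.5 on Form 2024: 40.5 + (11.5 − 11)/(12 − 11) × (59.5 − 40.5) = 50.00
On Form 2025, PR 50.00 falls between score 10 (PR 39.9) and 11 (PR 62.1).
Interpolate: 10 + (50.00 − 39.9)/(62.1 − 39.9) × (11 − 10) = 10.5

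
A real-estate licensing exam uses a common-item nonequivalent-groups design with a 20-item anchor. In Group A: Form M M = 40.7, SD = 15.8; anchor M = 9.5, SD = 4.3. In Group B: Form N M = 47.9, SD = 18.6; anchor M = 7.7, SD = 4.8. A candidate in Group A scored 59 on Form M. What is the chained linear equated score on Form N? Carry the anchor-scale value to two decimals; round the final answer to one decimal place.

74.2

Form M → anchor (Group A): v = (4.3/15.8)(59 − 40.7) + 9.5 = 14.48
anchor → Form N (Group B): y = (18.6/4.8)(14.48 − 7.7) + 47.9 = 74.2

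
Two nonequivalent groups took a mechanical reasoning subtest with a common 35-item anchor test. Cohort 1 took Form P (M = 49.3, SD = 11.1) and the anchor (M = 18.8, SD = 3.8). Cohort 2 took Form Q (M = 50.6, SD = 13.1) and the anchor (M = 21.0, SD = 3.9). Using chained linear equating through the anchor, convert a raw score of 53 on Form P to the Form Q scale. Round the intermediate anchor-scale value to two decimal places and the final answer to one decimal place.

Form P → anchor (Cohort 1): v = (3.8/11.1)(53 − 49.3) + 18.8 = 20.07
anchor → Form Q (Cohort 2): y = (13.1/3.9)(20.07 − 21.0) + 50.6 = 47.5

47.5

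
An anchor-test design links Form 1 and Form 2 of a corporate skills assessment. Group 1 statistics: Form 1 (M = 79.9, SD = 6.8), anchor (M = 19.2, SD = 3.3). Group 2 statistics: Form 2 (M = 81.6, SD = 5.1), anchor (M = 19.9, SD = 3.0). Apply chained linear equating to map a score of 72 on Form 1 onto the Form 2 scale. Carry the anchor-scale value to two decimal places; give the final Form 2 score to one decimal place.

Form 1 → anchor (Group 1): v = (3.3/6.8)(72 − 79.9) + 19.2 = 15.37
anchor → Form 2 (Group 2): y = (5.1/3.0)(15.37 − 19.9) + 81.6 = 73.9

73.9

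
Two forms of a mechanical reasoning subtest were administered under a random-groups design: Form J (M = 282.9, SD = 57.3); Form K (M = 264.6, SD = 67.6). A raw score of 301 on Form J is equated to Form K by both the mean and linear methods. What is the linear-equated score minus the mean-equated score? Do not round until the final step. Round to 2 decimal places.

Mean-equated: 301 + (264.6 − 282.9) = 282.70
Linear-equated: (67.6/57.3)(301 − 282.9) + 264.6 = 285.954
Difference = 285.954 − 282.70 = 3.25

3.25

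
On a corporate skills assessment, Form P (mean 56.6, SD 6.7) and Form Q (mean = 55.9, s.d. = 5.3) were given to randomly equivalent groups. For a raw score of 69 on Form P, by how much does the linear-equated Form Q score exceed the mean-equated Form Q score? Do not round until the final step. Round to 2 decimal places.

Mean-equated: 69 + (55.9 − 56.6) = 68.30
Linear-equated: (5.3/6.7)(69 − 56.6) + 55.9 = 65.709
Difference = 65.709 − 68.30 = -2.59

-2.59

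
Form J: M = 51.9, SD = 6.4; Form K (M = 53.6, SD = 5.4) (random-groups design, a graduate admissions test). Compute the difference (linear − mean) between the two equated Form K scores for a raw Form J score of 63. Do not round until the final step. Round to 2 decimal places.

-1.73

Mean-equated: 63 + (53.6 − 51.9) = 64.70
Linear-equated: (5.4/6.4)(63 − 51.9) + 53.6 = 62.966
Difference = 62.966 − 64.70 = -1.73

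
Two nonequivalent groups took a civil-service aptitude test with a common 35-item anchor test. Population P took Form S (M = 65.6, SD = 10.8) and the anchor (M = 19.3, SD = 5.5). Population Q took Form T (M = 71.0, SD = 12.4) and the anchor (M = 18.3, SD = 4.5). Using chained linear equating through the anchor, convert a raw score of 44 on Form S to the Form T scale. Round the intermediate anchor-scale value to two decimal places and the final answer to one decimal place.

43.4

Form S → anchor (Population P): v = (5.5/10.8)(44 − 65.6) + 19.3 = 8.30
anchor → Form T (Population Q): y = (12.4/4.5)(8.30 − 18.3) + 71.0 = 43.4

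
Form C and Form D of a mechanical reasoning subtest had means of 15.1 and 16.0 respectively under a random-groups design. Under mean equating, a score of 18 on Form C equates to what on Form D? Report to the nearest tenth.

18.9

Mean equating: y = x + (M_Y − M_X) = 18 + (16.0 − 15.1) = 18.9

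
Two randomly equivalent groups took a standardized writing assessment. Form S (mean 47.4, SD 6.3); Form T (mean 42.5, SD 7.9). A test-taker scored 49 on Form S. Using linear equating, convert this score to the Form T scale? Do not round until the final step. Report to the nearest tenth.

44.5

Linear equating: y = (SD_Y/SD_X)(x − M_X) + M_Y
y = (7.9/6.3)(49 − 47.4) + 42.5
y = 1.253968 × 1.6 + 42.5 = 2.0063 + 42.5 = 44.5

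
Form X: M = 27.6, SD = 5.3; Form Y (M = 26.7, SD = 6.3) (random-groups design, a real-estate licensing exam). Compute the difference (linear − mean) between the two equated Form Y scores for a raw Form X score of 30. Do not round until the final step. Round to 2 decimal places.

Mean-equated: 30 + (26.7 − 27.6) = 29.10
Linear-equated: (6.3/5.3)(30 − 27.6) + 26.7 = 29.553
Difference = 29.553 − 29.10 = 0.45

0.45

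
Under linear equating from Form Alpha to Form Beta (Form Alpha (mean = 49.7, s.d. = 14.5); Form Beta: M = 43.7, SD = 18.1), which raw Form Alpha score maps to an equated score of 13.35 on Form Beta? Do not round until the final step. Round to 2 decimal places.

25.39

Invert y = (SD_Y/SD_X)(x − M_X) + M_Y:
x = (SD_X/SD_Y)(y − M_Y) + M_X = (14.5/18.1)(13.35 − 43.7) + 49.7
x = 0.801105 × -30.350 + 49.7 = 25.39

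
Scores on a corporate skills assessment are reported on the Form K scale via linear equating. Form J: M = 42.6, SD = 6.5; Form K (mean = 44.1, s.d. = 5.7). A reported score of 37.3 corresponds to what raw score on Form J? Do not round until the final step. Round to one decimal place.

Invert y = (SD_Y/SD_X)(x − M_X) + M_Y:
x = (SD_X/SD_Y)(y − M_Y) + M_X = (6.5/5.7)(37.3 − 44.1) + 42.6
x = 1.140351 × -6.800 + 42.6 = 34.8

34.8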